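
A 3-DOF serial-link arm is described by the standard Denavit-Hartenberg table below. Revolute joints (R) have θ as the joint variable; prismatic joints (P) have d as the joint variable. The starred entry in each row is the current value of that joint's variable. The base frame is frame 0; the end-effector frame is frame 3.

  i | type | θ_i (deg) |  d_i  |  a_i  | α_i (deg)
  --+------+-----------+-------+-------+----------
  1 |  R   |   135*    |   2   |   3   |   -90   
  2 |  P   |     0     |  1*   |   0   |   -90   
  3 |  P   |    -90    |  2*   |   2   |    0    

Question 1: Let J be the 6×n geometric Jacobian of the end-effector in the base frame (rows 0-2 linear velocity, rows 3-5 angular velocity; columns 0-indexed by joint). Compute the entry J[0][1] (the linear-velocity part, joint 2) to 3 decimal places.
-0.707

prismatic axis z_1 = (-0.7071,-0.7071,0.0000)
J_v[:, 1] = z_1; J_ω[:, 1] = (0,0,0)
entry J[0][1] = -0.7071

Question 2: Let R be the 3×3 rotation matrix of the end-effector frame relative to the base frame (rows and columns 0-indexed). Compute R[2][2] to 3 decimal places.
-1.000

End-effector z-axis (col 2 of R) = (-0.0000,-0.0000,-1.0000)
R[2][2] = -1.0000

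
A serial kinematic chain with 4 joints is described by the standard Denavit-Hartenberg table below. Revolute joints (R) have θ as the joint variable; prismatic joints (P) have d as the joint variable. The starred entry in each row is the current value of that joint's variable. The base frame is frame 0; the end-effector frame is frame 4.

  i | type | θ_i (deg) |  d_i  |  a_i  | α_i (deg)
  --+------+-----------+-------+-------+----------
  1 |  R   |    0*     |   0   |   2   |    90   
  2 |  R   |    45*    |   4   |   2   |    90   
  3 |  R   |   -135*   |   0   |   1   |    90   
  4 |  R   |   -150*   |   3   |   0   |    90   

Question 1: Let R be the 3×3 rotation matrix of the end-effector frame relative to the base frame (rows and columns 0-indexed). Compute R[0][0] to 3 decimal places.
0.079

End-effector x-axis (col 0 of R) = (0.0795,-0.6124,0.7866)
R[0][0] = 0.0795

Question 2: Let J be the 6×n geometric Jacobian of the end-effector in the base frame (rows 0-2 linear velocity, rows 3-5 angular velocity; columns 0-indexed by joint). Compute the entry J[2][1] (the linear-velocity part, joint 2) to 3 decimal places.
-0.586

axis z_1 = (0.0000,-1.0000,0.0000); lever o_n−o_1 = (-0.5858,-5.4142,-0.5858)
cross product → J_v[:, 1] = (0.5858,-0.0000,-0.5858)
J_ω[:, 1] = z_1
entry J[2][1] = -0.5858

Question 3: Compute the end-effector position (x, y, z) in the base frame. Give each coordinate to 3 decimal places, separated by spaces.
1.414 -5.414 -0.586

after link 1: o_1 = (2.0000, 0.0000, 0.0000)
after link 2: o_2 = (3.4142, -4.0000, 1.4142)
after link 3: o_3 = (2.9142, -3.2929, 0.9142)
after link 4: o_4 = (1.4142, -5.4142, -0.5858)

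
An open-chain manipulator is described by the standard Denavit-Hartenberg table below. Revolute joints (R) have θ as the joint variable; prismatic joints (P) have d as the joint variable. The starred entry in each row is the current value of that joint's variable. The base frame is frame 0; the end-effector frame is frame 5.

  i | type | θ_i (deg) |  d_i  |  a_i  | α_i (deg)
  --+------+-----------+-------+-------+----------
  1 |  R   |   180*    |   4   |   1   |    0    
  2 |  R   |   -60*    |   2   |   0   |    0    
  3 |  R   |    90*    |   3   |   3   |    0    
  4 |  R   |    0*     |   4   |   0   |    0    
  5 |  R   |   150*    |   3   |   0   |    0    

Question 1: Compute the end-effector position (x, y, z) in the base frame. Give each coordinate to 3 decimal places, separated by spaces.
after link 1: o_1 = (-1.0000, 0.0000, 4.0000)
after link 2: o_2 = (-1.0000, 0.0000, 6.0000)
after link 3: o_3 = (-3.5981, -1.5000, 9.0000)
after link 4: o_4 = (-3.5981, -1.5000, 13.0000)
after link 5: o_5 = (-3.5981, -1.5000, 16.0000)

-3.598 -1.500 16.000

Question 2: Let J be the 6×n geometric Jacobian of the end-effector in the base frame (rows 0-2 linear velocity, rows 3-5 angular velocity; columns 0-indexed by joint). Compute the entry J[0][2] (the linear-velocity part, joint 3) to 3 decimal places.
1.500

axis z_2 = (0.0000,0.0000,1.0000); lever o_n−o_2 = (-2.5981,-1.5000,10.0000)
cross product → J_v[:, 2] = (1.5000,-2.5981,0.0000)
J_ω[:, 2] = z_2
entry J[0][2] = 1.5000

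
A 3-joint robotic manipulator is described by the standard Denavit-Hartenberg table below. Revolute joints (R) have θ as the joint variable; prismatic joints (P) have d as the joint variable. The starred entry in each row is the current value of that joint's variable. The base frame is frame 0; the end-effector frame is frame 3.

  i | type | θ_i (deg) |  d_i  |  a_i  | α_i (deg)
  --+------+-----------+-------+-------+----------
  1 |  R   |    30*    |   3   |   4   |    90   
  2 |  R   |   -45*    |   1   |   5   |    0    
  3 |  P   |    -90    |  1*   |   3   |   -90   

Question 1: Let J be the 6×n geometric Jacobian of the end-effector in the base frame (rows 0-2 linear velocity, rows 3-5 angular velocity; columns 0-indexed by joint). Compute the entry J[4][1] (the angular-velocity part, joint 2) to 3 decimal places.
axis z_1 = (0.5000,-0.8660,0.0000); lever o_n−o_1 = (2.2247,-1.0249,-5.6569)
cross product → J_v[:, 1] = (4.8990,2.8284,1.4142)
J_ω[:, 1] = z_1
entry J[4][1] = -0.8660

-0.866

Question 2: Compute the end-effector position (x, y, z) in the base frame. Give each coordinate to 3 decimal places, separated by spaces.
after link 1: o_1 = (3.4641, 2.0000, 3.0000)
after link 2: o_2 = (7.0260, 2.9017, -0.5355)
after link 3: o_3 = (5.6888, 0.9751, -2.6569)

5.689 0.975 -2.657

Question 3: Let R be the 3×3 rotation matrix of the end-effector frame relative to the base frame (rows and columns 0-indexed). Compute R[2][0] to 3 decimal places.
End-effector x-axis (col 0 of R) = (-0.6124,-0.3536,-0.7071)
R[2][0] = -0.7071

-0.707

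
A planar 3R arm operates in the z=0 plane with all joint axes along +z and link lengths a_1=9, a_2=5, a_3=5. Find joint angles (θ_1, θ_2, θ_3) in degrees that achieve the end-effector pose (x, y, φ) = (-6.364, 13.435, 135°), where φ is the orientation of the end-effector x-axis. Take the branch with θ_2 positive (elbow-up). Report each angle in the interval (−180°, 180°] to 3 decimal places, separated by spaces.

wrist centre = target − a_3·(cos φ, sin φ) = (-2.8285, 9.8995)
cos θ_2 = (105.9996−9²−5²)/(2·9·5) = -0.0000; θ_2 = 90.0002° (elbow-up)
β = atan2(9.8995,-2.8285) = 105.9456°; ψ = atan2(5.0000,9.0000) = 29.0547°
θ_1 = β − ψ = 76.8910°
θ_3 = φ − θ_1 − θ_2 = -31.8912° (wrapped to (-180°,180°])

76.891 90.000 -31.891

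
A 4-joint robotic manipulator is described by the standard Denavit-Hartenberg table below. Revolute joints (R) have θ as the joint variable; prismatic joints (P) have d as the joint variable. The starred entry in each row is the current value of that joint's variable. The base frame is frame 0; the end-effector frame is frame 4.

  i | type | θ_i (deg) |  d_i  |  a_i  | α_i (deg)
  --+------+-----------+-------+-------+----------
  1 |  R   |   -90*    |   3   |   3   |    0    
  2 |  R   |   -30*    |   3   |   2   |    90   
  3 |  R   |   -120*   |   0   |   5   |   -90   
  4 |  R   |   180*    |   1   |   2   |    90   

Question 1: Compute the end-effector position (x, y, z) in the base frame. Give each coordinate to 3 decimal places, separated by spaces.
after link 1: o_1 = (0.0000, -3.0000, 3.0000)
after link 2: o_2 = (-1.0000, -4.7321, 6.0000)
after link 3: o_3 = (0.2500, -2.5670, 1.6699)
after link 4: o_4 = (-0.6830, -4.1830, 2.9019)

-0.683 -4.183 2.902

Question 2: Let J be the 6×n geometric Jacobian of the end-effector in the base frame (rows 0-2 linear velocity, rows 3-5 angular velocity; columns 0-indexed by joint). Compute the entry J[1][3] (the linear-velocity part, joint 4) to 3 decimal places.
axis z_3 = (-0.4330,-0.7500,-0.5000); lever o_n−o_3 = (-0.9330,-1.6160,1.2321)
cross product → J_v[:, 3] = (-1.7321,1.0000,0.0000)
J_ω[:, 3] = z_3
entry J[1][3] = 1.0000

1.000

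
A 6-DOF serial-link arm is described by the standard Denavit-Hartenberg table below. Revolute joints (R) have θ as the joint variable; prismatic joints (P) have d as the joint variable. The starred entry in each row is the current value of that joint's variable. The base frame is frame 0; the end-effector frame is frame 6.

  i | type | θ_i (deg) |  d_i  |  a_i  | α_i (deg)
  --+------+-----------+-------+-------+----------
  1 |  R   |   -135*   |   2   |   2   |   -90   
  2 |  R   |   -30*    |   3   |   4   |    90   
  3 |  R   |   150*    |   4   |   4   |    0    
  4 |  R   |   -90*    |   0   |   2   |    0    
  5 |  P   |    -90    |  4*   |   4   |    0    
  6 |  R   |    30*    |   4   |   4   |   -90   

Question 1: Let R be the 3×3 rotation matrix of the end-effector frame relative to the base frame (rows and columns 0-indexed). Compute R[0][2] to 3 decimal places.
0.707

End-effector z-axis (col 2 of R) = (0.7071,-0.7071,0.0000)
R[0][2] = 0.7071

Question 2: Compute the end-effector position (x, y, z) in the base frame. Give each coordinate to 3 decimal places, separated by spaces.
0.663 -6.029 16.892

after link 1: o_1 = (-1.4142, -1.4142, 2.0000)
after link 2: o_2 = (-1.7424, -5.9850, 4.0000)
after link 3: o_3 = (3.2074, -3.8637, 5.7321)
after link 4: o_4 = (3.8197, -5.7008, 6.2321)
after link 5: o_5 = (1.6984, -4.9937, 11.4282)
after link 6: o_6 = (0.6631, -6.0290, 16.8923)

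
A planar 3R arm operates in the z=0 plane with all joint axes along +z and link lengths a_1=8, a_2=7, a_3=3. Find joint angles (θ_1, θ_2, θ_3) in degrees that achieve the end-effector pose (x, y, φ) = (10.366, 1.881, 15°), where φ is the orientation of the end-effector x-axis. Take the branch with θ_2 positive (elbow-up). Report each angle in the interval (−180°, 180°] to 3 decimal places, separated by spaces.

-45.001 120.003 -60.002

wrist centre = target − a_3·(cos φ, sin φ) = (7.4682, 1.1045)
cos θ_2 = (56.9944−8²−7²)/(2·8·7) = -0.5001; θ_2 = 120.0033° (elbow-up)
β = atan2(1.1045,7.4682) = 8.4130°; ψ = atan2(6.0620,4.4996) = 53.4145°
θ_1 = β − ψ = -45.0014°
θ_3 = φ − θ_1 − θ_2 = -60.0019° (wrapped to (-180°,180°])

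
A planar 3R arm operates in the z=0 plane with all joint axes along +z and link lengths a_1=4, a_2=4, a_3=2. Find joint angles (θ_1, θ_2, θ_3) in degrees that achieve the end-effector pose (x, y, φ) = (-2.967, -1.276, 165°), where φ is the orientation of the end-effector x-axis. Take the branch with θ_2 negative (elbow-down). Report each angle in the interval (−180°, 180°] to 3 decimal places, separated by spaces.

-44.993 -149.995 -0.012

wrist centre = target − a_3·(cos φ, sin φ) = (-1.0351, -1.7936)
cos θ_2 = (4.2887−4²−4²)/(2·4·4) = -0.8660; θ_2 = -149.9947° (elbow-down)
β = atan2(-1.7936,-1.0351) = -119.9902°; ψ = atan2(-2.0003,0.5361) = -74.9973°
θ_1 = β − ψ = -44.9929°
θ_3 = φ − θ_1 − θ_2 = -0.0125° (wrapped to (-180°,180°])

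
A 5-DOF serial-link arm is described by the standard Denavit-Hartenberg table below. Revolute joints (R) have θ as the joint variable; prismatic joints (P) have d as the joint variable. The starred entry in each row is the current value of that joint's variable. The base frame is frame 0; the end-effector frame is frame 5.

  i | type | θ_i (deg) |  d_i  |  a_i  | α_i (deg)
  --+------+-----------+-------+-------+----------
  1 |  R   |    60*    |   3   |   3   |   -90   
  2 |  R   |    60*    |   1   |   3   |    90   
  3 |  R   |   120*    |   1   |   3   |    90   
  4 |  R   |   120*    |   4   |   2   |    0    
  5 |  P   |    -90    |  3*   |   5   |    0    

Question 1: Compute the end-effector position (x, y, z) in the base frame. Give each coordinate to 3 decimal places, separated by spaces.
after link 1: o_1 = (1.5000, 2.5981, 3.0000)
after link 2: o_2 = (1.3840, 4.3971, 0.4019)
after link 3: o_3 = (-0.8080, 5.7966, 2.2010)
after link 4: o_4 = (-0.0490, 9.3792, -0.3660)
after link 5: o_5 = (-3.4049, 14.0667, 0.5090)

-3.405 14.067 0.509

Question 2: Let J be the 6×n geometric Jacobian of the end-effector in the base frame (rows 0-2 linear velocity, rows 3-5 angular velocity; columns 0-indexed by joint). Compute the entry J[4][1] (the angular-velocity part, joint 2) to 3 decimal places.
0.500

axis z_1 = (-0.8660,0.5000,0.0000); lever o_n−o_1 = (-4.9049,11.4686,-2.4910)
cross product → J_v[:, 1] = (-1.2455,-2.1573,-7.4796)
J_ω[:, 1] = z_1
entry J[4][1] = 0.5000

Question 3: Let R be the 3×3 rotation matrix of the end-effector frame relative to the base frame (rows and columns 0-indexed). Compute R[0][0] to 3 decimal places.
-0.541

End-effector x-axis (col 0 of R) = (-0.5413,0.5625,0.6250)
R[0][0] = -0.5413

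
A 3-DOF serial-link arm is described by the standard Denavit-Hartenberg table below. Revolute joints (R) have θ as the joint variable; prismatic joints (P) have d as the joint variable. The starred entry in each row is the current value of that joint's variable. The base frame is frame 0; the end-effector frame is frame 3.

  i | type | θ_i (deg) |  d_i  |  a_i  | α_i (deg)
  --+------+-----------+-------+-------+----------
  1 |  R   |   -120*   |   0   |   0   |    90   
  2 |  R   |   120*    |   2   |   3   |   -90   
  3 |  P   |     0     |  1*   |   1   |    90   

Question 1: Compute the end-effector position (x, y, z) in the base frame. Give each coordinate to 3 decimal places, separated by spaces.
after link 1: o_1 = (0.0000, 0.0000, 0.0000)
after link 2: o_2 = (-0.9821, 2.2990, 2.5981)
after link 3: o_3 = (-0.2990, 3.4821, 2.9641)

-0.299 3.482 2.964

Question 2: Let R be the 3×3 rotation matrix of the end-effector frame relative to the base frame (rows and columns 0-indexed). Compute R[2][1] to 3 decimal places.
End-effector y-axis (col 1 of R) = (0.4330,0.7500,-0.5000)
R[2][1] = -0.5000

-0.500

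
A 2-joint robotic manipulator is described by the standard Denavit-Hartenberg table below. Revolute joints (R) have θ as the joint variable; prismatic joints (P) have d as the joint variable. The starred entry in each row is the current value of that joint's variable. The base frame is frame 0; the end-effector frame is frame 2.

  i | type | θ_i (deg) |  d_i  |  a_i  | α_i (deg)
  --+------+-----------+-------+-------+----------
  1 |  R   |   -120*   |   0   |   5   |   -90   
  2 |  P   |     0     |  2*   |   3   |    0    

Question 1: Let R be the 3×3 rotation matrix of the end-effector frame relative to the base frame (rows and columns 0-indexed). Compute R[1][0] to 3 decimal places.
End-effector x-axis (col 0 of R) = (-0.5000,-0.8660,0.0000)
R[1][0] = -0.8660

-0.866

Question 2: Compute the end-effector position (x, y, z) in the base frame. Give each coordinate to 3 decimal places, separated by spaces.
-2.268 -7.928 0.000

after link 1: o_1 = (-2.5000, -4.3301, 0.0000)
after link 2: o_2 = (-2.2679, -7.9282, 0.0000)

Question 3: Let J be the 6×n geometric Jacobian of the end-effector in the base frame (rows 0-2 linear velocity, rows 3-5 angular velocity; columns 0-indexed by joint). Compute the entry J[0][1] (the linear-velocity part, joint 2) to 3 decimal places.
0.866

prismatic axis z_1 = (0.8660,-0.5000,0.0000)
J_v[:, 1] = z_1; J_ω[:, 1] = (0,0,0)
entry J[0][1] = 0.8660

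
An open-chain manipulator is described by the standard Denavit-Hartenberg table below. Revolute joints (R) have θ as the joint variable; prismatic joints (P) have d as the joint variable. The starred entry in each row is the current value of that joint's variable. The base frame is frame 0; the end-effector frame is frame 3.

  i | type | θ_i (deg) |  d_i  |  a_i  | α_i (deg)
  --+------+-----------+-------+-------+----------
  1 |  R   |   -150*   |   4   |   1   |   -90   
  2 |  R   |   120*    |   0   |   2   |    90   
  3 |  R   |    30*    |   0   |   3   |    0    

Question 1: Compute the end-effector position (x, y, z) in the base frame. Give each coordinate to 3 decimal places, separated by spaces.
1.875 -0.650 0.018

after link 1: o_1 = (-0.8660, -0.5000, 4.0000)
after link 2: o_2 = (-0.0000, -0.0000, 2.2679)
after link 3: o_3 = (1.8750, -0.6495, 0.0179)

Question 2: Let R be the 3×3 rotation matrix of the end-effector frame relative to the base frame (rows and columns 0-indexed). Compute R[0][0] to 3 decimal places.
0.625

End-effector x-axis (col 0 of R) = (0.6250,-0.2165,-0.7500)
R[0][0] = 0.6250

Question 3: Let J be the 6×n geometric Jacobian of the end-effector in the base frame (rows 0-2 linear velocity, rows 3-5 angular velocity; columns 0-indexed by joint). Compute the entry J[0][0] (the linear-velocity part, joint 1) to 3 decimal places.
0.650

axis z_0 = ẑ; lever o_n−o_0 = (1.8750,-0.6495,0.0179)
cross product → J_v[:, 0] = (0.6495,1.8750,-0.0000)
J_ω[:, 0] = z_0
entry J[0][0] = 0.6495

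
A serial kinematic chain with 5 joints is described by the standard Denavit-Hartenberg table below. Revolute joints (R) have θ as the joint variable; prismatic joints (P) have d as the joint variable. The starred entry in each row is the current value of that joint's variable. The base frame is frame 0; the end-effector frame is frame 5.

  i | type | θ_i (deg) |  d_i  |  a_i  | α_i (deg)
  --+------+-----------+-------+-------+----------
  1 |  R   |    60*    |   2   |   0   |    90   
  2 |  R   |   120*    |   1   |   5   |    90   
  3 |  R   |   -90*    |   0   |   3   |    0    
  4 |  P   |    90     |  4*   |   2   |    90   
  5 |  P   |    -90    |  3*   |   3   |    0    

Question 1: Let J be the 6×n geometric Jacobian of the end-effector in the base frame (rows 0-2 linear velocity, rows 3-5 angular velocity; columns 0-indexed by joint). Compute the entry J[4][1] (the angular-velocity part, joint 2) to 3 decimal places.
axis z_1 = (0.8660,-0.5000,0.0000); lever o_n−o_1 = (-5.6471,0.2189,6.5622)
cross product → J_v[:, 1] = (-3.2811,-5.6830,-2.6340)
J_ω[:, 1] = z_1
entry J[4][1] = -0.5000

-0.500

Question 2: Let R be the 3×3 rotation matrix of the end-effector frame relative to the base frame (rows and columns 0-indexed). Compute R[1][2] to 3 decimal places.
End-effector z-axis (col 2 of R) = (-0.8660,0.5000,-0.0000)
R[1][2] = 0.5000

0.500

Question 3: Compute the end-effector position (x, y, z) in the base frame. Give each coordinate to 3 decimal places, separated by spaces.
-5.647 0.219 8.562

after link 1: o_1 = (0.0000, 0.0000, 2.0000)
after link 2: o_2 = (-0.3840, -2.6651, 6.3301)
after link 3: o_3 = (-2.9821, -1.1651, 6.3301)
after link 4: o_4 = (-1.7500, 0.9689, 10.0622)
after link 5: o_5 = (-5.6471, 0.2189, 8.5622)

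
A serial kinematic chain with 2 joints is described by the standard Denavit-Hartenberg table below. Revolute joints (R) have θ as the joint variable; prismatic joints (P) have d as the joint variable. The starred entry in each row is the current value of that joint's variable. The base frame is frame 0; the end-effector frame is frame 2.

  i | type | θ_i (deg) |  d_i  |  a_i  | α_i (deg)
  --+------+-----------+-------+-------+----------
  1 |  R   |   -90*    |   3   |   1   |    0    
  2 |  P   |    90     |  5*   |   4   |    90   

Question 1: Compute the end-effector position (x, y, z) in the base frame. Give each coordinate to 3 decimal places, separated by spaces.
after link 1: o_1 = (0.0000, -1.0000, 3.0000)
after link 2: o_2 = (4.0000, -1.0000, 8.0000)

4.000 -1.000 8.000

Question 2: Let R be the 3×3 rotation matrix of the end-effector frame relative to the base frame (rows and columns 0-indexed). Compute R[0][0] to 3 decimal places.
1.000

End-effector x-axis (col 0 of R) = (1.0000,0.0000,0.0000)
R[0][0] = 1.0000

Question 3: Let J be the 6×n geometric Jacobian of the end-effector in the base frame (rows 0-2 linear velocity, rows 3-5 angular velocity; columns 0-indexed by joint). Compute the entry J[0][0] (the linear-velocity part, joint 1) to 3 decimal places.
1.000

axis z_0 = ẑ; lever o_n−o_0 = (4.0000,-1.0000,8.0000)
cross product → J_v[:, 0] = (1.0000,4.0000,-0.0000)
J_ω[:, 0] = z_0
entry J[0][0] = 1.0000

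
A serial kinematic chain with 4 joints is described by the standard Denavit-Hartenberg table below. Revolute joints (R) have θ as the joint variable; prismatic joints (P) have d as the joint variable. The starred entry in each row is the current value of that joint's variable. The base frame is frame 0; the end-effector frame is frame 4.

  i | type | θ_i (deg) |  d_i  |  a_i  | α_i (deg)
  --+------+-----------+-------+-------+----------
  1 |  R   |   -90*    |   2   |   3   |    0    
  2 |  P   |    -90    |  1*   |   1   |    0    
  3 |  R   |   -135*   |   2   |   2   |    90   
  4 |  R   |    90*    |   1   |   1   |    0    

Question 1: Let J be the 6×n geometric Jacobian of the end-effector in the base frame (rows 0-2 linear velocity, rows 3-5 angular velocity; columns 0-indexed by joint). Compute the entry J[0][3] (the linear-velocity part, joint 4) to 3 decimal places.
-0.707

axis z_3 = (0.7071,-0.7071,0.0000); lever o_n−o_3 = (0.7071,-0.7071,1.0000)
cross product → J_v[:, 3] = (-0.7071,-0.7071,-0.0000)
J_ω[:, 3] = z_3
entry J[0][3] = -0.7071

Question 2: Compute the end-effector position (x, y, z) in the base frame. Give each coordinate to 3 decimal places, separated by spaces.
1.121 -2.293 6.000

after link 1: o_1 = (0.0000, -3.0000, 2.0000)
after link 2: o_2 = (-1.0000, -3.0000, 3.0000)
after link 3: o_3 = (0.4142, -1.5858, 5.0000)
after link 4: o_4 = (1.1213, -2.2929, 6.0000)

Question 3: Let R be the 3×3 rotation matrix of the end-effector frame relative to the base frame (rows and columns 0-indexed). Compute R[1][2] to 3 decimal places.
End-effector z-axis (col 2 of R) = (0.7071,-0.7071,0.0000)
R[1][2] = -0.7071

-0.707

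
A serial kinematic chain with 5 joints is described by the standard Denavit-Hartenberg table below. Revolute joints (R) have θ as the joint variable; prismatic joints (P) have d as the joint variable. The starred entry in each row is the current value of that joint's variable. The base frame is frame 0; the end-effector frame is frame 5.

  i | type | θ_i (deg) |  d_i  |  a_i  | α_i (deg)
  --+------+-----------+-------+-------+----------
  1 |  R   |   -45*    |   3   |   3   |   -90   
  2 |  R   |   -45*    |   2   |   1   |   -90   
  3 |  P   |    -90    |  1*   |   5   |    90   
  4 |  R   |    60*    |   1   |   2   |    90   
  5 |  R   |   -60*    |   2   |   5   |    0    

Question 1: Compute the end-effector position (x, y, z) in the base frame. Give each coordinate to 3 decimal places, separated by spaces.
after link 1: o_1 = (2.1213, -2.1213, 3.0000)
after link 2: o_2 = (4.0355, -1.2071, 3.7071)
after link 3: o_3 = (8.0711, 1.8284, 3.0000)
after link 4: o_4 = (9.1442, 2.1695, 1.0681)
after link 5: o_5 = (14.0004, 1.5305, 3.3062)

14.000 1.531 3.306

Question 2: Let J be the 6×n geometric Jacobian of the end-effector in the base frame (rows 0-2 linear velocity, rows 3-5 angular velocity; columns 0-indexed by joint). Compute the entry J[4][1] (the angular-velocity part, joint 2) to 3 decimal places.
axis z_1 = (0.7071,0.7071,0.0000); lever o_n−o_1 = (11.8791,3.6519,0.3062)
cross product → J_v[:, 1] = (0.2165,-0.2165,-5.8175)
J_ω[:, 1] = z_1
entry J[4][1] = 0.7071

0.707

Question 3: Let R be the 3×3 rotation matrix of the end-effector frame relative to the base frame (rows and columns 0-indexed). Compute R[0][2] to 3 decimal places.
End-effector z-axis (col 2 of R) = (0.3624,0.8624,0.3536)
R[0][2] = 0.3624

0.362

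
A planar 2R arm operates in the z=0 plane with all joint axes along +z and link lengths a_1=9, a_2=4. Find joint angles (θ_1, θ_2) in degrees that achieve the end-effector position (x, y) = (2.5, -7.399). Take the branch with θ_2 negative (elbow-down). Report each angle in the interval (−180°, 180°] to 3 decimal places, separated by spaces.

-45.001 -120.004

cos θ_2 = (60.9952−9²−4²)/(2·9·4) = -0.5001; θ_2 = -120.0044° (elbow-down)
β = atan2(-7.3990,2.5000) = -71.3307°; ψ = atan2(-3.4639,6.9997) = -26.3294°
θ_1 = β − ψ = -45.0014°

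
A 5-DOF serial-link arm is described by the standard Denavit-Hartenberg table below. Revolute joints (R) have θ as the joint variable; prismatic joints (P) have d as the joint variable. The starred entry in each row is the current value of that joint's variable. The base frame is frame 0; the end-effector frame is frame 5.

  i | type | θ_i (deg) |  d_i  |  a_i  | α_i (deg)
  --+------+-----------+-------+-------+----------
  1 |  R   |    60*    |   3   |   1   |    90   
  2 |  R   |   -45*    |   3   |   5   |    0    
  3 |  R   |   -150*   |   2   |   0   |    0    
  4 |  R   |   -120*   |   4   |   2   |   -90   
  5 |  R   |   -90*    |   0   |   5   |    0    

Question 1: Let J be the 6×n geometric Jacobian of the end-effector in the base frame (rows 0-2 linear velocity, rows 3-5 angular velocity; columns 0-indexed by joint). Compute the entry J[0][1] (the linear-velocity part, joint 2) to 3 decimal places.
axis z_1 = (0.8660,-0.5000,0.0000); lever o_n−o_1 = (14.5992,-2.7134,-2.1213)
cross product → J_v[:, 1] = (1.0607,1.8371,4.9497)
J_ω[:, 1] = z_1
entry J[0][1] = 1.0607

1.061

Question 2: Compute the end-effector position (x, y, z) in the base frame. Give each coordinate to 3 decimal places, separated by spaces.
after link 1: o_1 = (0.5000, 0.8660, 3.0000)
after link 2: o_2 = (4.8658, 2.4279, -0.5355)
after link 3: o_3 = (6.5979, 1.4279, -0.5355)
after link 4: o_4 = (10.7691, 0.6526, 0.8787)
after link 5: o_5 = (15.0992, -1.8474, 0.8787)

15.099 -1.847 0.879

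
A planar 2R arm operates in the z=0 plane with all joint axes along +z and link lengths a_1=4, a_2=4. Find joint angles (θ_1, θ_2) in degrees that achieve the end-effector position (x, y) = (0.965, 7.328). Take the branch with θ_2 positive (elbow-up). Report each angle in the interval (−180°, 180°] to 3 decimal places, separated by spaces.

cos θ_2 = (54.6308−4²−4²)/(2·4·4) = 0.7072; θ_2 = 44.9914° (elbow-up)
β = atan2(7.3280,0.9650) = 82.4981°; ψ = atan2(2.8280,6.8289) = 22.4957°
θ_1 = β − ψ = 60.0024°

60.002 44.991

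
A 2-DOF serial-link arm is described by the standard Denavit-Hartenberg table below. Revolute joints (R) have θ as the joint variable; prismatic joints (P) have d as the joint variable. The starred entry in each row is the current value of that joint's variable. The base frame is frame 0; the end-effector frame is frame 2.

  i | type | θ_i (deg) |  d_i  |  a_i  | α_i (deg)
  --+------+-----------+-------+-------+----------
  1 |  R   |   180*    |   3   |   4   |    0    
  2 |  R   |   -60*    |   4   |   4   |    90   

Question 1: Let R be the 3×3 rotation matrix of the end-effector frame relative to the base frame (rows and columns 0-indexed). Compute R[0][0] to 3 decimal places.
End-effector x-axis (col 0 of R) = (-0.5000,0.8660,0.0000)
R[0][0] = -0.5000

-0.500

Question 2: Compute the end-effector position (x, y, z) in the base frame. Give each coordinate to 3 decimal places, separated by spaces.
-6.000 3.464 7.000

after link 1: o_1 = (-4.0000, 0.0000, 3.0000)
after link 2: o_2 = (-6.0000, 3.4641, 7.0000)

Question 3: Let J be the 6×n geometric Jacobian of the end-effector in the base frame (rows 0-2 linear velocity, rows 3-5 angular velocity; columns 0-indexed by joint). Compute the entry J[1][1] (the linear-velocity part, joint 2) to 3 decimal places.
axis z_1 = (0.0000,0.0000,1.0000); lever o_n−o_1 = (-2.0000,3.4641,4.0000)
cross product → J_v[:, 1] = (-3.4641,-2.0000,0.0000)
J_ω[:, 1] = z_1
entry J[1][1] = -2.0000

-2.000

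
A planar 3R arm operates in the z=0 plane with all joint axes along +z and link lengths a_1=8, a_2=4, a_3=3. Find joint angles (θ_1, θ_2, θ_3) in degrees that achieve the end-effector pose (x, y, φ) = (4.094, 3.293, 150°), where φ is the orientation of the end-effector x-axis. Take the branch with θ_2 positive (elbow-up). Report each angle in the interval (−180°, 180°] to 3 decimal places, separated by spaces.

wrist centre = target − a_3·(cos φ, sin φ) = (6.6921, 1.7930)
cos θ_2 = (47.9987−8²−4²)/(2·8·4) = -0.5000; θ_2 = 120.0013° (elbow-up)
β = atan2(1.7930,6.6921) = 14.9989°; ψ = atan2(3.4641,5.9999) = 30.0000°
θ_1 = β − ψ = -15.0011°
θ_3 = φ − θ_1 − θ_2 = 44.9998° (wrapped to (-180°,180°])

-15.001 120.001 45.000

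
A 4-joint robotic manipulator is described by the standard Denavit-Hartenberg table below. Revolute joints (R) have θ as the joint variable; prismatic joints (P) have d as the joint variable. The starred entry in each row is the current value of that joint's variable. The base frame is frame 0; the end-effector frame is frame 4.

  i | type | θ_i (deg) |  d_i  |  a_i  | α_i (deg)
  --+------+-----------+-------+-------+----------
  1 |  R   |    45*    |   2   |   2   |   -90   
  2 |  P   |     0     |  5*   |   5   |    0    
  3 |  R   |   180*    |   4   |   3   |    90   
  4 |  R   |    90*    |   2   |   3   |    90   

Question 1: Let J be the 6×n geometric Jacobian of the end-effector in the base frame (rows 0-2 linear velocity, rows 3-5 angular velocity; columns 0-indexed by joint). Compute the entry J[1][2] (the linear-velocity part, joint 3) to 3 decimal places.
axis z_2 = (-0.7071,0.7071,0.0000); lever o_n−o_2 = (-7.0711,2.8284,-2.0000)
cross product → J_v[:, 2] = (-1.4142,-1.4142,3.0000)
J_ω[:, 2] = z_2
entry J[1][2] = -1.4142

-1.414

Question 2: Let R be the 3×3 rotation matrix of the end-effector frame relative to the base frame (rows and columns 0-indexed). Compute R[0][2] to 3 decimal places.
-0.707

End-effector z-axis (col 2 of R) = (-0.7071,-0.7071,-0.0000)
R[0][2] = -0.7071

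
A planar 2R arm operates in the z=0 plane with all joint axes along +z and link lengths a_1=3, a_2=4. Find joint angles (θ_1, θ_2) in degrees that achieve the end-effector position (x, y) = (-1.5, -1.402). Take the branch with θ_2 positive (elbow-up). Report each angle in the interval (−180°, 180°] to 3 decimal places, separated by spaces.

cos θ_2 = (4.2156−3²−4²)/(2·3·4) = -0.8660; θ_2 = 149.9990° (elbow-up)
β = atan2(-1.4020,-1.5000) = -136.9341°; ψ = atan2(2.0001,-0.4641) = 103.0630°
θ_1 = β − ψ = -239.9971°

120.003 149.999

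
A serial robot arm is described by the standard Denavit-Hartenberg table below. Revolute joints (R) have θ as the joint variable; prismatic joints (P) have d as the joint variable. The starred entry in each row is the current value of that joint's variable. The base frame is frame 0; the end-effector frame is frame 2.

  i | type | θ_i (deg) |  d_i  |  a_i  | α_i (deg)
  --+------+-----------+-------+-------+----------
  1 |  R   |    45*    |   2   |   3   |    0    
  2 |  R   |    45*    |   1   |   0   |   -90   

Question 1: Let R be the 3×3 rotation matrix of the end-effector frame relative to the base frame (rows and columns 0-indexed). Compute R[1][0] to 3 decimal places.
1.000

End-effector x-axis (col 0 of R) = (0.0000,1.0000,0.0000)
R[1][0] = 1.0000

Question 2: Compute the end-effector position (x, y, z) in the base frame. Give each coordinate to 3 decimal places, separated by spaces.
after link 1: o_1 = (2.1213, 2.1213, 2.0000)
after link 2: o_2 = (2.1213, 2.1213, 3.0000)

2.121 2.121 3.000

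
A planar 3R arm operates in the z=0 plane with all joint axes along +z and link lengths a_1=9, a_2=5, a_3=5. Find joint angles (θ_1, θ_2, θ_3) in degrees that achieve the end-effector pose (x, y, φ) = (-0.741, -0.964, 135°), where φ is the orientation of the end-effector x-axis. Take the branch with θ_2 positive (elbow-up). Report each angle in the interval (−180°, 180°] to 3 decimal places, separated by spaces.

wrist centre = target − a_3·(cos φ, sin φ) = (2.7945, -4.4995)
cos θ_2 = (28.0552−9²−5²)/(2·9·5) = -0.8661; θ_2 = 150.0032° (elbow-up)
β = atan2(-4.4995,2.7945) = -58.1567°; ψ = atan2(2.4998,4.6697) = 28.1606°
θ_1 = β − ψ = -86.3174°
θ_3 = φ − θ_1 − θ_2 = 71.3142° (wrapped to (-180°,180°])

-86.317 150.003 71.314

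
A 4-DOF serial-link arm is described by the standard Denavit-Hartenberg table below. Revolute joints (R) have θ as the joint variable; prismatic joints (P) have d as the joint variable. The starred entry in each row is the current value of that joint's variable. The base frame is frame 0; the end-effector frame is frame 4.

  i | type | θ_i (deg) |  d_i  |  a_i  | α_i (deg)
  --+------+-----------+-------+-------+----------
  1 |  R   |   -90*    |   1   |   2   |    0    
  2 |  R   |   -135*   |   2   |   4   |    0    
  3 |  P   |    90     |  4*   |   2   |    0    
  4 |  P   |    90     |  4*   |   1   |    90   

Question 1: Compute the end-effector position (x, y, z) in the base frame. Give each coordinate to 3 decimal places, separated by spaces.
after link 1: o_1 = (0.0000, -2.0000, 1.0000)
after link 2: o_2 = (-2.8284, 0.8284, 3.0000)
after link 3: o_3 = (-4.2426, -0.5858, 7.0000)
after link 4: o_4 = (-3.5355, -1.2929, 11.0000)

-3.536 -1.293 11.000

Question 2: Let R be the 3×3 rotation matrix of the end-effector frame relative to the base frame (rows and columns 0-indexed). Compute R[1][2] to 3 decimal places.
End-effector z-axis (col 2 of R) = (-0.7071,-0.7071,0.0000)
R[1][2] = -0.7071

-0.707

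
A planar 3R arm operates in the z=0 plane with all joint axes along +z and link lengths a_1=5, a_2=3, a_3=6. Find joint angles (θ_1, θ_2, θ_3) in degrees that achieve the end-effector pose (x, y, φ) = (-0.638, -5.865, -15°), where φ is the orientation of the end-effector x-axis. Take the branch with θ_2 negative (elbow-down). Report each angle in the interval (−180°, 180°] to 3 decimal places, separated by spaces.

wrist centre = target − a_3·(cos φ, sin φ) = (-6.4336, -4.3121)
cos θ_2 = (59.9847−5²−3²)/(2·5·3) = 0.8662; θ_2 = -29.9849° (elbow-down)
β = atan2(-4.3121,-6.4336) = -146.1681°; ψ = atan2(-1.4993,7.5985) = -11.1621°
θ_1 = β − ψ = -135.0060°
θ_3 = φ − θ_1 − θ_2 = 149.9909° (wrapped to (-180°,180°])

-135.006 -29.985 149.991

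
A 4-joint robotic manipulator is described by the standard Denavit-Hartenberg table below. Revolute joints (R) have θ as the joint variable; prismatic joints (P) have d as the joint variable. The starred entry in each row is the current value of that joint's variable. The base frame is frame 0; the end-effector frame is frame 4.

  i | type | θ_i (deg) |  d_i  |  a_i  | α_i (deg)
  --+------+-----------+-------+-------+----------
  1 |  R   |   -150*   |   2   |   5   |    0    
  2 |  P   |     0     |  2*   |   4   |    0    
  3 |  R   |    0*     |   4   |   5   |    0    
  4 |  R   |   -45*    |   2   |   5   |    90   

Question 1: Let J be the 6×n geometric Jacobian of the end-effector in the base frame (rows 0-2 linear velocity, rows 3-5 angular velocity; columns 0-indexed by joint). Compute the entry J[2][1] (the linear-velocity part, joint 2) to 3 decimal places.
1.000

prismatic axis z_1 = (0.0000,0.0000,1.0000)
J_v[:, 1] = z_1; J_ω[:, 1] = (0,0,0)
entry J[2][1] = 1.0000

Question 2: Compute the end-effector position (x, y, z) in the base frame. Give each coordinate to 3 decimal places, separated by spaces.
after link 1: o_1 = (-4.3301, -2.5000, 2.0000)
after link 2: o_2 = (-7.7942, -4.5000, 4.0000)
after link 3: o_3 = (-12.1244, -7.0000, 8.0000)
after link 4: o_4 = (-16.9540, -5.7059, 10.0000)

-16.954 -5.706 10.000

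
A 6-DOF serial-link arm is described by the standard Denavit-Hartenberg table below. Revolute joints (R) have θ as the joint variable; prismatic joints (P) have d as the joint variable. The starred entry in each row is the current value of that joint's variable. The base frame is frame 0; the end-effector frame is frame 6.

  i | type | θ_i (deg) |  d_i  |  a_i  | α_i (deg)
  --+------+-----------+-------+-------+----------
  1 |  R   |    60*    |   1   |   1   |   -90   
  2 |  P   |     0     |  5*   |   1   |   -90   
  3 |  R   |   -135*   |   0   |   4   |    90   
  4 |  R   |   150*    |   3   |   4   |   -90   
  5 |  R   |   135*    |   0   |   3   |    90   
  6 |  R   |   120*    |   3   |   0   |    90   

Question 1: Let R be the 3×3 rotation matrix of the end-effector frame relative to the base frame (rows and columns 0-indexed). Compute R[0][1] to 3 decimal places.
End-effector y-axis (col 1 of R) = (0.4085,0.8415,-0.3536)
R[0][1] = 0.4085

0.408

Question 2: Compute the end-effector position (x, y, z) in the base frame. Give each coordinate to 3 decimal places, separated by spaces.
after link 1: o_1 = (0.5000, 0.8660, 1.0000)
after link 2: o_2 = (-3.3301, 4.2321, 1.0000)
after link 3: o_3 = (-7.1938, 3.1968, 1.0000)
after link 4: o_4 = (-3.0713, 1.1956, -1.0000)
after link 5: o_5 = (-5.3949, 2.7691, 0.0607)
after link 6: o_6 = (-4.1694, 5.2936, -1.0000)

-4.169 5.294 -1.000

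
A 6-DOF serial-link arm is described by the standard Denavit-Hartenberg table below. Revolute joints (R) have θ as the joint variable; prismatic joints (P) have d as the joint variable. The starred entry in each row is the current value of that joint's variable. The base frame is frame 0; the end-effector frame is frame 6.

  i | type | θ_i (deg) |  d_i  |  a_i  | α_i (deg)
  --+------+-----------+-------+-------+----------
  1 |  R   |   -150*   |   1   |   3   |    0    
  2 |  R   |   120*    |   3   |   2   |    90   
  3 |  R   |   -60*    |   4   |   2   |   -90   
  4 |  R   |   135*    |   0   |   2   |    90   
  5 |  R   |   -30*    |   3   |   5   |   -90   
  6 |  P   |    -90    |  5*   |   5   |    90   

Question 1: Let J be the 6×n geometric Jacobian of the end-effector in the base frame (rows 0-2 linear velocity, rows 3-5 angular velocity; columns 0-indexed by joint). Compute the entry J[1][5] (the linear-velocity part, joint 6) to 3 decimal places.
0.020

prismatic axis z_5 = (0.6732,0.0196,0.7392)
J_v[:, 5] = z_5; J_ω[:, 5] = (0,0,0)
entry J[1][5] = 0.0196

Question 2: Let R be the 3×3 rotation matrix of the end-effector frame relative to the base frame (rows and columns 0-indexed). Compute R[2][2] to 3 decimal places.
-0.280

End-effector z-axis (col 2 of R) = (0.3340,-0.8999,-0.2803)
R[2][2] = -0.2803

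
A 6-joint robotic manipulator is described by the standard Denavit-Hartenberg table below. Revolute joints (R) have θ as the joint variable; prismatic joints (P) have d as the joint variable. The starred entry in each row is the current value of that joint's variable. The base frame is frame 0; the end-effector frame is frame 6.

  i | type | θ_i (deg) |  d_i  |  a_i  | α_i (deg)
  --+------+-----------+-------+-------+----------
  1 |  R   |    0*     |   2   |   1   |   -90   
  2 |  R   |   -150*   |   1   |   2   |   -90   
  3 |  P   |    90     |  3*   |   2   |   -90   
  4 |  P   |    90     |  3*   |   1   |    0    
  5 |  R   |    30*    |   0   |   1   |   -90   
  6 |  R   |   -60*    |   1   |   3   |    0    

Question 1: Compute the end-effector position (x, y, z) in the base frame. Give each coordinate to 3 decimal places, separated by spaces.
after link 1: o_1 = (1.0000, 0.0000, 2.0000)
after link 2: o_2 = (-0.7321, 1.0000, 3.0000)
after link 3: o_3 = (0.7679, -1.0000, 5.5981)
after link 4: o_4 = (2.8660, -1.0000, 3.2321)
after link 5: o_5 = (2.4330, -0.5000, 2.4821)
after link 6: o_6 = (4.2835, 1.1160, 0.4910)

4.283 1.116 0.491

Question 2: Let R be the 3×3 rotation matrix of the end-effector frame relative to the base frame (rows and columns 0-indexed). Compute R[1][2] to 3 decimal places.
0.866

End-effector z-axis (col 2 of R) = (0.2500,0.8660,0.4330)
R[1][2] = 0.8660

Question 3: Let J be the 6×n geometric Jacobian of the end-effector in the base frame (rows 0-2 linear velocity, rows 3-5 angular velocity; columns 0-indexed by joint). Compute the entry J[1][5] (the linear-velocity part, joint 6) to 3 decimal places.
1.299

axis z_5 = (0.2500,0.8660,0.4330); lever o_n−o_5 = (1.8505,1.6160,-1.9910)
cross product → J_v[:, 5] = (-2.4240,1.2990,-1.1986)
J_ω[:, 5] = z_5
entry J[1][5] = 1.2990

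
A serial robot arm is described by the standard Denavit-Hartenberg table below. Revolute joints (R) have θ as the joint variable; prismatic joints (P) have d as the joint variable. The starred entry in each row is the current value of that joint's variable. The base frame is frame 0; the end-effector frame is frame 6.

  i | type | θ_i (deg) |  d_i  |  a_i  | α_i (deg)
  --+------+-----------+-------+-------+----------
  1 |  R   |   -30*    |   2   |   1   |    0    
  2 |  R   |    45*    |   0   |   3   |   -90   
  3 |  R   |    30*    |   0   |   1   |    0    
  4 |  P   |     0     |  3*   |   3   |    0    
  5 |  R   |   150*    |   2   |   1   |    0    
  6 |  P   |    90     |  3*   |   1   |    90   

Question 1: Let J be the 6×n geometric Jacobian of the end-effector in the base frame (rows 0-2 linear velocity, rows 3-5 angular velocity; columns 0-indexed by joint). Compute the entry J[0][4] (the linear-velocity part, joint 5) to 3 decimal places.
axis z_4 = (-0.2588,0.9659,0.0000); lever o_n−o_4 = (-2.2600,4.5708,1.0000)
cross product → J_v[:, 4] = (0.9659,0.2588,1.0000)
J_ω[:, 4] = z_4
entry J[0][4] = 0.9659

0.966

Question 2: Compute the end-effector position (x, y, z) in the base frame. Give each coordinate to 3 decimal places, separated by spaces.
after link 1: o_1 = (0.8660, -0.5000, 2.0000)
after link 2: o_2 = (3.7638, 0.2765, 2.0000)
after link 3: o_3 = (4.6003, 0.5006, 1.5000)
after link 4: o_4 = (6.3334, 4.0708, 0.0000)
after link 5: o_5 = (4.8498, 5.7438, 0.0000)
after link 6: o_6 = (4.0734, 8.6416, 1.0000)

4.073 8.642 1.000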